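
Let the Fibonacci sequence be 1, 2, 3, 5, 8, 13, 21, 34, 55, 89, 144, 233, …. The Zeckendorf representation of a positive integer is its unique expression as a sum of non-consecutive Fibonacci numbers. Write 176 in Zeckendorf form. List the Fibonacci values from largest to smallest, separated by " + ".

144 + 21 + 8 + 3

Greedy algorithm:
take 144 (≤ 176); 176 − 144 = 32
take 21 (≤ 32); 32 − 21 = 11
take 8 (≤ 11); 11 − 8 = 3
take 3 (≤ 3); 3 − 3 = 0
So 176 = 144 + 21 + 8 + 3, with no two terms consecutive in the sequence.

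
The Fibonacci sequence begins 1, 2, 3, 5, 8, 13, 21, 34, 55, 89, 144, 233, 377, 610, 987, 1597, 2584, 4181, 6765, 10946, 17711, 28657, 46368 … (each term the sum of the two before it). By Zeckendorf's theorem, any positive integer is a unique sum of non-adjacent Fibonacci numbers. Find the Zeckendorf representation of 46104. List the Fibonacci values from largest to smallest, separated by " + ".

28657 + 10946 + 4181 + 1597 + 610 + 89 + 21 + 3

Greedily peel off the largest Fibonacci term at each step:
28657 ≤ 46104 < 46368, so take 28657; remainder 17447
10946 ≤ 17447 < 17711, so take 10946; remainder 6501
4181 ≤ 6501 < 6765, so take 4181; remainder 2320
1597 ≤ 2320 < 2584, so take 1597; remainder 723
610 ≤ 723 < 987, so take 610; remainder 113
89 ≤ 113 < 144, so take 89; remainder 24
21 ≤ 24 < 34, so take 21; remainder 3
3 ≤ 3 < 5, so take 3; remainder 0
So 46104 = 28657 + 10946 + 4181 + 1597 + 610 + 89 + 21 + 3, with no two terms consecutive in the sequence.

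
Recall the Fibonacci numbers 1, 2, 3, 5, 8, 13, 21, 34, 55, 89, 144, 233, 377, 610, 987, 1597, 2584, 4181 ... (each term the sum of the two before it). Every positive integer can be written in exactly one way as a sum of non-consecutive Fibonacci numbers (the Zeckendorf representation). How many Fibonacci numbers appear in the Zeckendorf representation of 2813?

6

subtract 2584 from 2813: 229 remains
subtract 144 from 229: 85 remains
subtract 55 from 85: 30 remains
subtract 21 from 30: 9 remains
subtract 8 from 9: 1 remains
subtract 1 from 1: 0 remains
2813 = 2584 + 144 + 55 + 21 + 8 + 1, which has 6 terms.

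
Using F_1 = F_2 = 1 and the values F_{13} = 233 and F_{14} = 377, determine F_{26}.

121393

By the doubling identity F_{2k} = F_k(2F_{k+1} − F_k): F_{26} = 233·(2·377 − 233) = 233·521 = 121393.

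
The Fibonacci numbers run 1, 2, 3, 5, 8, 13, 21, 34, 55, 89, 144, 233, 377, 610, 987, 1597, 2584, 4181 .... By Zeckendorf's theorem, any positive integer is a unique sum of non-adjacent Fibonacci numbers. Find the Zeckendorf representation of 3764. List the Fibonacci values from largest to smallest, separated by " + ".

2584 + 987 + 144 + 34 + 13 + 2

Greedy algorithm:
2584 ≤ 3764 < 4181, so take 2584; remainder 1180
987 ≤ 1180 < 1597, so take 987; remainder 193
144 ≤ 193 < 233, so take 144; remainder 49
34 ≤ 49 < 55, so take 34; remainder 15
13 ≤ 15 < 21, so take 13; remainder 2
2 ≤ 2 < 3, so take 2; remainder 0
So 3764 = 2584 + 987 + 144 + 34 + 13 + 2, with no two terms consecutive in the sequence.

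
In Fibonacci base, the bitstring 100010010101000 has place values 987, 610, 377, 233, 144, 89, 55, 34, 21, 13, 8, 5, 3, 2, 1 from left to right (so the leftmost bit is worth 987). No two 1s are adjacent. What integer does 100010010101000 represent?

Summing the place values of the 1 bits: 987 + 144 + 34 + 13 + 5 = 1183.

1183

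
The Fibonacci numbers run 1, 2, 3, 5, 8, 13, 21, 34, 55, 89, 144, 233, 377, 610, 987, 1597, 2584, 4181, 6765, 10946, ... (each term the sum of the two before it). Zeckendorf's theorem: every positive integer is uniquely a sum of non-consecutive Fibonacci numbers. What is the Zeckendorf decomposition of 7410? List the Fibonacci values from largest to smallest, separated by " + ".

Greedy algorithm:
7410 − 6765 = 645
645 − 610 = 35
35 − 34 = 1
1 − 1 = 0
So 7410 = 6765 + 610 + 34 + 1, with no two terms consecutive in the sequence.

6765 + 610 + 34 + 1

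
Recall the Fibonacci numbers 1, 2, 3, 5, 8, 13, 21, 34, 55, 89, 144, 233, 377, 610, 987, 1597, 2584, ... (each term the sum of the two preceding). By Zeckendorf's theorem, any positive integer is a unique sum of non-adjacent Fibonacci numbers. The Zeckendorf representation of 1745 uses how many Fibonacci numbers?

1597 ≤ 1745 < 2584, so take 1597; remainder 148
144 ≤ 148 < 233, so take 144; remainder 4
3 ≤ 4 < 5, so take 3; remainder 1
1 ≤ 1 < 2, so take 1; remainder 0
1745 = 1597 + 144 + 3 + 1, which has 4 terms.

4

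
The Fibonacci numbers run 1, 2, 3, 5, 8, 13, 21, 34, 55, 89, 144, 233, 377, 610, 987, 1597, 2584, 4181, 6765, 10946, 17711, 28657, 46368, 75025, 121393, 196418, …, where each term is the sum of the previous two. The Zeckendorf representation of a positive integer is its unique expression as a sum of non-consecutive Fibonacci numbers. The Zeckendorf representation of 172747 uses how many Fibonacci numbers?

172747 − 121393 = 51354
51354 − 46368 = 4986
4986 − 4181 = 805
805 − 610 = 195
195 − 144 = 51
51 − 34 = 17
17 − 13 = 4
4 − 3 = 1
1 − 1 = 0
172747 = 121393 + 46368 + 4181 + 610 + 144 + 34 + 13 + 3 + 1, which has 9 terms.

9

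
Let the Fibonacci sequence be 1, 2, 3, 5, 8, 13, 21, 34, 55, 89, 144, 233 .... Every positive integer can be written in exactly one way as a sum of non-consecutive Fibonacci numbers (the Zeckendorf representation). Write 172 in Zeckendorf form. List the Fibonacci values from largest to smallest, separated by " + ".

172 − 144 = 28
28 − 21 = 7
7 − 5 = 2
2 − 2 = 0
So 172 = 144 + 21 + 5 + 2, with no two terms consecutive in the sequence.

144 + 21 + 5 + 2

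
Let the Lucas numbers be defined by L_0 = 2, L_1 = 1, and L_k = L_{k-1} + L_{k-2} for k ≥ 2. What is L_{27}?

439204

Iterating the recurrence up to L_{22} = 39603 and L_{21} = 24476:
L_{23} = L_{22} + L_{21} = 39603 + 24476 = 64079
L_{24} = L_{23} + L_{22} = 64079 + 39603 = 103682
L_{25} = L_{24} + L_{23} = 103682 + 64079 = 167761
L_{26} = L_{25} + L_{24} = 167761 + 103682 = 271443
L_{27} = L_{26} + L_{25} = 271443 + 167761 = 439204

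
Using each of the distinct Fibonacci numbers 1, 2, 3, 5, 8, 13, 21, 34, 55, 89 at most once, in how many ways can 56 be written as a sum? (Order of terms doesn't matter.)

4

Starting from the Zeckendorf form and repeatedly splitting a term F_k into F_{k−1} + F_{k−2} (when neither is already used) reaches every representation.
56 = 55+1 = 34+21+1 = 34+13+8+1 = 34+13+5+3+1 — 4 representations.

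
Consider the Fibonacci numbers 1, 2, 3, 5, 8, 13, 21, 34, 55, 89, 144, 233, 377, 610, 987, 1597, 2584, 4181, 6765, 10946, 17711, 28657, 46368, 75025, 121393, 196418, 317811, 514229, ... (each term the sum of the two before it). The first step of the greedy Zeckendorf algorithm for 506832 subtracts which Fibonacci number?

317811 ≤ 506832 < 514229, so the largest Fibonacci number not exceeding 506832 is 317811.

317811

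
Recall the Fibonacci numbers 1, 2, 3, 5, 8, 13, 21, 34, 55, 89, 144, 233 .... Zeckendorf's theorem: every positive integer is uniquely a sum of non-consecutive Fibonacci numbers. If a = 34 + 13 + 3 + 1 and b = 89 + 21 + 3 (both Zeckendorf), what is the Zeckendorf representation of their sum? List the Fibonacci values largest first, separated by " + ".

The two numbers are 51 and 113, so their sum is 164.
subtract 144 from 164: 20 remains
subtract 13 from 20: 7 remains
subtract 5 from 7: 2 remains
subtract 2 from 2: 0 remains

144 + 13 + 5 + 2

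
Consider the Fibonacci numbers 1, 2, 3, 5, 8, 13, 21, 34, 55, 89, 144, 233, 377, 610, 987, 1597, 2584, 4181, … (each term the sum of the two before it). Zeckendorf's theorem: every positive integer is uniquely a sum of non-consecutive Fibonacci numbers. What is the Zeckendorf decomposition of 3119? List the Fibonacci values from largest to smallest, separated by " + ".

2584 + 377 + 144 + 13 + 1

3119: greatest Fibonacci not exceeding it is 2584, leaving 535
535: greatest Fibonacci not exceeding it is 377, leaving 158
158: greatest Fibonacci not exceeding it is 144, leaving 14
14: greatest Fibonacci not exceeding it is 13, leaving 1
1: greatest Fibonacci not exceeding it is 1, leaving 0
So 3119 = 2584 + 377 + 144 + 13 + 1, with no two terms consecutive in the sequence.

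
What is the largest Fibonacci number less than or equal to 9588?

6765 ≤ 9588 < 10946, so the largest Fibonacci number not exceeding 9588 is 6765.

6765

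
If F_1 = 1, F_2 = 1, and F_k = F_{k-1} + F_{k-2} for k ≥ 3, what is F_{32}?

2178309

Iterating the recurrence up to F_{25} = 75025 and F_{24} = 46368:
F_{26} = F_{25} + F_{24} = 75025 + 46368 = 121393
F_{27} = F_{26} + F_{25} = 121393 + 75025 = 196418
F_{28} = F_{27} + F_{26} = 196418 + 121393 = 317811
F_{29} = F_{28} + F_{27} = 317811 + 196418 = 514229
F_{30} = F_{29} + F_{28} = 514229 + 317811 = 832040
F_{31} = F_{30} + F_{29} = 832040 + 514229 = 1346269
F_{32} = F_{31} + F_{30} = 1346269 + 832040 = 2178309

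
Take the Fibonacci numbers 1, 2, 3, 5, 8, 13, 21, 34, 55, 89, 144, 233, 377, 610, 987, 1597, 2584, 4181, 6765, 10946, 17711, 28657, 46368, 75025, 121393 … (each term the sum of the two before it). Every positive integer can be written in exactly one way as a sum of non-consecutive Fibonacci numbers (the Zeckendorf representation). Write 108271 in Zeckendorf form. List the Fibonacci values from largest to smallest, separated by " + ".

75025 + 28657 + 4181 + 377 + 21 + 8 + 2

Greedily peel off the largest Fibonacci term at each step:
take 75025 (≤ 108271); 108271 − 75025 = 33246
take 28657 (≤ 33246); 33246 − 28657 = 4589
take 4181 (≤ 4589); 4589 − 4181 = 408
take 377 (≤ 408); 408 − 377 = 31
take 21 (≤ 31); 31 − 21 = 10
take 8 (≤ 10); 10 − 8 = 2
take 2 (≤ 2); 2 − 2 = 0
So 108271 = 75025 + 28657 + 4181 + 377 + 21 + 8 + 2, with no two terms consecutive in the sequence.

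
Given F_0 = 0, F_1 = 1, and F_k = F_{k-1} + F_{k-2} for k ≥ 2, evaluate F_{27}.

Iterating the recurrence up to F_{23} = 28657 and F_{22} = 17711:
F_{24} = F_{23} + F_{22} = 28657 + 17711 = 46368
F_{25} = F_{24} + F_{23} = 46368 + 28657 = 75025
F_{26} = F_{25} + F_{24} = 75025 + 46368 = 121393
F_{27} = F_{26} + F_{25} = 121393 + 75025 = 196418

196418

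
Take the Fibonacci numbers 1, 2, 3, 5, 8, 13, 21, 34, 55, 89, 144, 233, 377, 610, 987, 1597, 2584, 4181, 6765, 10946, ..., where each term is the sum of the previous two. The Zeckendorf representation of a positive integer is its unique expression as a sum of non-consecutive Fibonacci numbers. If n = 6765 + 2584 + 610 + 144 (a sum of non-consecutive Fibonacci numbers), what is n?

10103

6765 + 2584 + 610 + 144 = 10103.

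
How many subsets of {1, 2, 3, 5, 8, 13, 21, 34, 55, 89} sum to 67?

2

67 = 55+8+3+1 = 34+21+8+3+1 — 2 representations.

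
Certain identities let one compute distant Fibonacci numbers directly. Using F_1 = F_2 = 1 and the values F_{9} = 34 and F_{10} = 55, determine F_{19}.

4181

By F_{2k+1} = F_k² + F_{k+1}²: F_{19} = 34² + 55² = 1156 + 3025 = 4181.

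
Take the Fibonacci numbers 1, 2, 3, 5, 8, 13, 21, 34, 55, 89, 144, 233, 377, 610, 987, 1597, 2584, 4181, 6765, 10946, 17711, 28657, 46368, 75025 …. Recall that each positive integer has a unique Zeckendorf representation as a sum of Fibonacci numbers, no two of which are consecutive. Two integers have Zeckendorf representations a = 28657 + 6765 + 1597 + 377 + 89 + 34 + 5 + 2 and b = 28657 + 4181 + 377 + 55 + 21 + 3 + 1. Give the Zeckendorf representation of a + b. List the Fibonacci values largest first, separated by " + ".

46368 + 17711 + 4181 + 1597 + 610 + 233 + 89 + 21 + 8 + 3

The two numbers are 37526 and 33295, so their sum is 70821.
46368 ≤ 70821 < 75025, so take 46368; remainder 24453
17711 ≤ 24453 < 28657, so take 17711; remainder 6742
4181 ≤ 6742 < 6765, so take 4181; remainder 2561
1597 ≤ 2561 < 2584, so take 1597; remainder 964
610 ≤ 964 < 987, so take 610; remainder 354
233 ≤ 354 < 377, so take 233; remainder 121
89 ≤ 121 < 144, so take 89; remainder 32
21 ≤ 32 < 34, so take 21; remainder 11
8 ≤ 11 < 13, so take 8; remainder 3
3 ≤ 3 < 5, so take 3; remainder 0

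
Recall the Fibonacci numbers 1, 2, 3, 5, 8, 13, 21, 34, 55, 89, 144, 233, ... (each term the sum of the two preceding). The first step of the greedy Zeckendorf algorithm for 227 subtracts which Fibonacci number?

144 ≤ 227 < 233, so the largest Fibonacci number not exceeding 227 is 144.

144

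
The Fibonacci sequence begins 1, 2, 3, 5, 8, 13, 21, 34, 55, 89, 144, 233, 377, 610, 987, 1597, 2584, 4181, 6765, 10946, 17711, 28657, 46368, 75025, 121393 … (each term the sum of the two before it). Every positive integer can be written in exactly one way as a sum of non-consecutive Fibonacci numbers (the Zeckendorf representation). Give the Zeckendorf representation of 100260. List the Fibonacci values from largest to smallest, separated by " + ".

75025 + 17711 + 6765 + 610 + 144 + 5

Greedy algorithm:
largest Fibonacci ≤ 100260 is 75025; 100260 − 75025 = 25235
largest Fibonacci ≤ 25235 is 17711; 25235 − 17711 = 7524
largest Fibonacci ≤ 7524 is 6765; 7524 − 6765 = 759
largest Fibonacci ≤ 759 is 610; 759 − 610 = 149
largest Fibonacci ≤ 149 is 144; 149 − 144 = 5
largest Fibonacci ≤ 5 is 5; 5 − 5 = 0
So 100260 = 75025 + 17711 + 6765 + 610 + 144 + 5, with no two terms consecutive in the sequence.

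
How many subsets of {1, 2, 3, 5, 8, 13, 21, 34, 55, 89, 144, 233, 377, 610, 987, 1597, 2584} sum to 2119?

18

2119 = 1597+377+144+1 = 1597+377+89+55+1 = 987+610+377+144+1 = 1597+377+89+34+21+1 = 1597+233+144+89+55+1 = … (13 more), for 18 in all.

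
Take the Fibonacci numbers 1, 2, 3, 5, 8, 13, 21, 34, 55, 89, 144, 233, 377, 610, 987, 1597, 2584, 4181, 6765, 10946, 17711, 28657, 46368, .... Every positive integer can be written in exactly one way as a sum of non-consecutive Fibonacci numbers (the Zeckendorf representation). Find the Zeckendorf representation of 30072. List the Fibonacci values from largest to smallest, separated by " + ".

28657 + 987 + 377 + 34 + 13 + 3 + 1

Greedily peel off the largest Fibonacci term at each step:
subtract 28657 from 30072: 1415 remains
subtract 987 from 1415: 428 remains
subtract 377 from 428: 51 remains
subtract 34 from 51: 17 remains
subtract 13 from 17: 4 remains
subtract 3 from 4: 1 remains
subtract 1 from 1: 0 remains
So 30072 = 28657 + 987 + 377 + 34 + 13 + 3 + 1, with no two terms consecutive in the sequence.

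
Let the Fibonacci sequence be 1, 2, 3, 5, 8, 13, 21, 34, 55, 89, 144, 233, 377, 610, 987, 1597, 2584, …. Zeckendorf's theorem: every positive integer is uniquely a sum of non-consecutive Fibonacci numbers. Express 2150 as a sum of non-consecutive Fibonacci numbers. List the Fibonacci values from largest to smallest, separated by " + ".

1597 + 377 + 144 + 21 + 8 + 3

Greedy algorithm:
subtract 1597 from 2150: 553 remains
subtract 377 from 553: 176 remains
subtract 144 from 176: 32 remains
subtract 21 from 32: 11 remains
subtract 8 from 11: 3 remains
subtract 3 from 3: 0 remains
So 2150 = 1597 + 377 + 144 + 21 + 8 + 3, with no two terms consecutive in the sequence.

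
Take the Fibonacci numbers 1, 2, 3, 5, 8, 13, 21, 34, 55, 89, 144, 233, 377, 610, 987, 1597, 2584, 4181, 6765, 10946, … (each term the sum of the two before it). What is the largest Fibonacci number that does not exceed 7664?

6765 ≤ 7664 < 10946, so the largest Fibonacci number not exceeding 7664 is 6765.

6765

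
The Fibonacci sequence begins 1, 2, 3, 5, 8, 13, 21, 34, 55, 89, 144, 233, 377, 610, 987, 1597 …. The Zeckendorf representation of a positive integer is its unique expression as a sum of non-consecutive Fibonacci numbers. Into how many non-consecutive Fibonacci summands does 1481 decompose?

987 ≤ 1481 < 1597, so take 987; remainder 494
377 ≤ 494 < 610, so take 377; remainder 117
89 ≤ 117 < 144, so take 89; remainder 28
21 ≤ 28 < 34, so take 21; remainder 7
5 ≤ 7 < 8, so take 5; remainder 2
2 ≤ 2 < 3, so take 2; remainder 0
1481 = 987 + 377 + 89 + 21 + 5 + 2, which has 6 terms.

6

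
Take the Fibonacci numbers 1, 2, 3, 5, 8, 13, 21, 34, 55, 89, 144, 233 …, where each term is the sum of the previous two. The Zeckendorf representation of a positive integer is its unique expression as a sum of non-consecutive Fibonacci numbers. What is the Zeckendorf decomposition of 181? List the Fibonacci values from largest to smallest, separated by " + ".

144 + 34 + 3

181 − 144 = 37
37 − 34 = 3
3 − 3 = 0
So 181 = 144 + 34 + 3, with no two terms consecutive in the sequence.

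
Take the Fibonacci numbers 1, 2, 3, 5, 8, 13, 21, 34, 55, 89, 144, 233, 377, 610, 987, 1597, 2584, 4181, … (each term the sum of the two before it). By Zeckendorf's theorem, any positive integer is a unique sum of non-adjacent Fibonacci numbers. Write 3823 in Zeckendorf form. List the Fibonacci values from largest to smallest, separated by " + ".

2584 + 987 + 233 + 13 + 5 + 1

Greedy algorithm:
take 2584 (≤ 3823); 3823 − 2584 = 1239
take 987 (≤ 1239); 1239 − 987 = 252
take 233 (≤ 252); 252 − 233 = 19
take 13 (≤ 19); 19 − 13 = 6
take 5 (≤ 6); 6 − 5 = 1
take 1 (≤ 1); 1 − 1 = 0
So 3823 = 2584 + 987 + 233 + 13 + 5 + 1, with no two terms consecutive in the sequence.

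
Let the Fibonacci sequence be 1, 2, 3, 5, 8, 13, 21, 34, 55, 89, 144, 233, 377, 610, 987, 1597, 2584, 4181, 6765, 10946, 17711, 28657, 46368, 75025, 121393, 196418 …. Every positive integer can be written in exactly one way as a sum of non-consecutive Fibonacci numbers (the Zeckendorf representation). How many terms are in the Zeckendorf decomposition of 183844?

9

Greedily peel off the largest Fibonacci term at each step:
121393 ≤ 183844 < 196418, so take 121393; remainder 62451
46368 ≤ 62451 < 75025, so take 46368; remainder 16083
10946 ≤ 16083 < 17711, so take 10946; remainder 5137
4181 ≤ 5137 < 6765, so take 4181; remainder 956
610 ≤ 956 < 987, so take 610; remainder 346
233 ≤ 346 < 377, so take 233; remainder 113
89 ≤ 113 < 144, so take 89; remainder 24
21 ≤ 24 < 34, so take 21; remainder 3
3 ≤ 3 < 5, so take 3; remainder 0
183844 = 121393 + 46368 + 10946 + 4181 + 610 + 233 + 89 + 21 + 3, which has 9 terms.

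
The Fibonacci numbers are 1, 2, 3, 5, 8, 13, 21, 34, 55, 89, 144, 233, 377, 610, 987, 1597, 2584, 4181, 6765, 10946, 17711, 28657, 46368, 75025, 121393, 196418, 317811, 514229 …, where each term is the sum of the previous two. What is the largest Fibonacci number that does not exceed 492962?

317811 ≤ 492962 < 514229, so the largest Fibonacci number not exceeding 492962 is 317811.

317811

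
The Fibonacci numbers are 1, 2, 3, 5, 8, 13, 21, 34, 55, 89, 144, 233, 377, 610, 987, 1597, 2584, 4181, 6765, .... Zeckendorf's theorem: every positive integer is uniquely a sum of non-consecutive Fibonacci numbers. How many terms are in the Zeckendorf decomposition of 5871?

5

5871: greatest Fibonacci not exceeding it is 4181, leaving 1690
1690: greatest Fibonacci not exceeding it is 1597, leaving 93
93: greatest Fibonacci not exceeding it is 89, leaving 4
4: greatest Fibonacci not exceeding it is 3, leaving 1
1: greatest Fibonacci not exceeding it is 1, leaving 0
5871 = 4181 + 1597 + 89 + 3 + 1, which has 5 terms.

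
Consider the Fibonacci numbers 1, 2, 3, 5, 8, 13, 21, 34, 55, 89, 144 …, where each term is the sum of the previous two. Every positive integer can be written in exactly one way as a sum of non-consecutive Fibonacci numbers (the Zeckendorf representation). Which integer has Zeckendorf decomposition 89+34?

89+34 = 123.

123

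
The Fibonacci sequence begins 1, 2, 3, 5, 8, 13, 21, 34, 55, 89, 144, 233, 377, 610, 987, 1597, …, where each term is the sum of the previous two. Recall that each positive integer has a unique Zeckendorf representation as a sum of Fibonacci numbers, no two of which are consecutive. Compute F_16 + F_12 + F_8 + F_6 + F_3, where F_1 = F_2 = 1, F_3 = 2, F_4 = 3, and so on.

F_16 + F_12 + F_8 + F_6 + F_3 = 987 + 144 + 21 + 8 + 2 = 1162.

1162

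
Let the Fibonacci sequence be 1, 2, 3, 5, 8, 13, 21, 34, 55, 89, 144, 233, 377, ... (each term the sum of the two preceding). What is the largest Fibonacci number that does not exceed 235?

233 ≤ 235 < 377, so the largest Fibonacci number not exceeding 235 is 233.

233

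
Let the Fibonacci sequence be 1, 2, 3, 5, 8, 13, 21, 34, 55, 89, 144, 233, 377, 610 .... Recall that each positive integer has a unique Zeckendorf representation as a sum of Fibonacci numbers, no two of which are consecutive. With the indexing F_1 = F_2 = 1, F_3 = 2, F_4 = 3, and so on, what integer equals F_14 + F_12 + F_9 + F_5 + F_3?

F_14 + F_12 + F_9 + F_5 + F_3 = 377 + 144 + 34 + 5 + 2 = 562.

562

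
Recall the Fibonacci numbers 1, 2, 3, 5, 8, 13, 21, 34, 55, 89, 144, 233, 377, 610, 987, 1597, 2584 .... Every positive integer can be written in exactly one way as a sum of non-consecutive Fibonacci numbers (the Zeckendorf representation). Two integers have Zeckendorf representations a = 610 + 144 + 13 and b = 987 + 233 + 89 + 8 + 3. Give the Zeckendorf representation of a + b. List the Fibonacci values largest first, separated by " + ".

The two numbers are 767 and 1320, so their sum is 2087.
Greedy algorithm:
largest Fibonacci ≤ 2087 is 1597; 2087 − 1597 = 490
largest Fibonacci ≤ 490 is 377; 490 − 377 = 113
largest Fibonacci ≤ 113 is 89; 113 − 89 = 24
largest Fibonacci ≤ 24 is 21; 24 − 21 = 3
largest Fibonacci ≤ 3 is 3; 3 − 3 = 0

1597 + 377 + 89 + 21 + 3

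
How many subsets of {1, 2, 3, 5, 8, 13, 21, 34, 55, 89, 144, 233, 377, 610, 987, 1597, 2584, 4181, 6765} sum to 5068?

38

5068 = 4181+610+233+34+8+2 = 4181+610+233+34+5+3+2 = 4181+610+233+21+13+8+2 = 4181+610+144+89+34+8+2 = … (34 more), for 38 in all.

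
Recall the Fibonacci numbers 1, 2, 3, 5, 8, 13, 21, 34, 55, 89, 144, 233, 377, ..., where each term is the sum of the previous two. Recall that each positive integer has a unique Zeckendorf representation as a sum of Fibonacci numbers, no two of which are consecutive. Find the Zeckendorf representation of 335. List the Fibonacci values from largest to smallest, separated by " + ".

233 + 89 + 13

subtract 233 from 335: 102 remains
subtract 89 from 102: 13 remains
subtract 13 from 13: 0 remains
So 335 = 233 + 89 + 13, with no two terms consecutive in the sequence.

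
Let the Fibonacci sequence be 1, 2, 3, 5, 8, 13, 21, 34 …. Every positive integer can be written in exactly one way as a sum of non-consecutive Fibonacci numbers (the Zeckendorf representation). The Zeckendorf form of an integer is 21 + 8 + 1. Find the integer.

21 + 8 + 1 = 30.

30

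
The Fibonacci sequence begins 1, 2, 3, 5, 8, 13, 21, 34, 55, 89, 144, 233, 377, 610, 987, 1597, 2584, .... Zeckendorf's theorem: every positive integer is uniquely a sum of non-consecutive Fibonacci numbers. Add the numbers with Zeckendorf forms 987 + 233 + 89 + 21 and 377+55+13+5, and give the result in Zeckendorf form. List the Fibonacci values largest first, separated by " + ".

1597 + 144 + 34 + 5

The two numbers are 1330 and 450, so their sum is 1780.
1780 − 1597 = 183
183 − 144 = 39
39 − 34 = 5
5 − 5 = 0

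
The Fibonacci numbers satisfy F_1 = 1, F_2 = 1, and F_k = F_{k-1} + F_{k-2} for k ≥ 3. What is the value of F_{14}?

Iterating the recurrence up to F_{8} = 21 and F_{7} = 13:
F_{9} = F_{8} + F_{7} = 21 + 13 = 34
F_{10} = F_{9} + F_{8} = 34 + 21 = 55
F_{11} = F_{10} + F_{9} = 55 + 34 = 89
F_{12} = F_{11} + F_{10} = 89 + 55 = 144
F_{13} = F_{12} + F_{11} = 144 + 89 = 233
F_{14} = F_{13} + F_{12} = 233 + 144 = 377

377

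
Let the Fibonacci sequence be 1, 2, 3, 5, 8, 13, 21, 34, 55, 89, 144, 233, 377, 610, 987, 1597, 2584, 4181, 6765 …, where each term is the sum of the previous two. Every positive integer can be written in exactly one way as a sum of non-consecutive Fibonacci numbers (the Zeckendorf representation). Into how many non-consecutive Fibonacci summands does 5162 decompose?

4181 ≤ 5162 < 6765, so take 4181; remainder 981
610 ≤ 981 < 987, so take 610; remainder 371
233 ≤ 371 < 377, so take 233; remainder 138
89 ≤ 138 < 144, so take 89; remainder 49
34 ≤ 49 < 55, so take 34; remainder 15
13 ≤ 15 < 21, so take 13; remainder 2
2 ≤ 2 < 3, so take 2; remainder 0
5162 = 4181 + 610 + 233 + 89 + 34 + 13 + 2, which has 7 terms.

7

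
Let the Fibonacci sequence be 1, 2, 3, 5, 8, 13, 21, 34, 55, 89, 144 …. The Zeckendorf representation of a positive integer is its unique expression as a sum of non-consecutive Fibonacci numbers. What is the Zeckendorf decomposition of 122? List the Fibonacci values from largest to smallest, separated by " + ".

122: greatest Fibonacci not exceeding it is 89, leaving 33
33: greatest Fibonacci not exceeding it is 21, leaving 12
12: greatest Fibonacci not exceeding it is 8, leaving 4
4: greatest Fibonacci not exceeding it is 3, leaving 1
1: greatest Fibonacci not exceeding it is 1, leaving 0
So 122 = 89 + 21 + 8 + 3 + 1, with no two terms consecutive in the sequence.

89 + 21 + 8 + 3 + 1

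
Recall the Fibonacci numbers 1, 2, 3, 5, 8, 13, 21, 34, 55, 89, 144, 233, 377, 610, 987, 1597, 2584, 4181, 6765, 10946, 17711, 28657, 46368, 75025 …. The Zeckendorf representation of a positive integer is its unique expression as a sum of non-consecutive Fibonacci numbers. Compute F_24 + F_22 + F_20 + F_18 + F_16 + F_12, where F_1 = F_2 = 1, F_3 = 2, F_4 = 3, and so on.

74559

F_24 + F_22 + F_20 + F_18 + F_16 + F_12 = 46368 + 17711 + 6765 + 2584 + 987 + 144 = 74559.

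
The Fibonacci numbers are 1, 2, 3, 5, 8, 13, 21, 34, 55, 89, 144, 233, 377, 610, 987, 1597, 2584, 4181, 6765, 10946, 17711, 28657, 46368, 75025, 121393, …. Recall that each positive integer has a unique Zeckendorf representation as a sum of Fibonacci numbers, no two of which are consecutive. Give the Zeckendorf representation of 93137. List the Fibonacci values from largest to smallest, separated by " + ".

75025 + 17711 + 377 + 21 + 3

75025 ≤ 93137 < 121393, so take 75025; remainder 18112
17711 ≤ 18112 < 28657, so take 17711; remainder 401
377 ≤ 401 < 610, so take 377; remainder 24
21 ≤ 24 < 34, so take 21; remainder 3
3 ≤ 3 < 5, so take 3; remainder 0
So 93137 = 75025 + 17711 + 377 + 21 + 3, with no two terms consecutive in the sequence.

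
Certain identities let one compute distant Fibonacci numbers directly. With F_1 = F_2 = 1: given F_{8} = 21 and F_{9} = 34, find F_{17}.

1597

By F_{2k+1} = F_k² + F_{k+1}²: F_{17} = 21² + 34² = 441 + 1156 = 1597.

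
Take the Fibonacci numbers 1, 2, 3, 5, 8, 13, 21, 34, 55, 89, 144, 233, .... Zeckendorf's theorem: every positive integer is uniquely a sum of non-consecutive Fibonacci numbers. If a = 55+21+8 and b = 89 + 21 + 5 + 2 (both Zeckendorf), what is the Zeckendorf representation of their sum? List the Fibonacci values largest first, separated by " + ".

The two numbers are 84 and 117, so their sum is 201.
Greedy algorithm:
144 ≤ 201 < 233, so take 144; remainder 57
55 ≤ 57 < 89, so take 55; remainder 2
2 ≤ 2 < 3, so take 2; remainder 0

144 + 55 + 2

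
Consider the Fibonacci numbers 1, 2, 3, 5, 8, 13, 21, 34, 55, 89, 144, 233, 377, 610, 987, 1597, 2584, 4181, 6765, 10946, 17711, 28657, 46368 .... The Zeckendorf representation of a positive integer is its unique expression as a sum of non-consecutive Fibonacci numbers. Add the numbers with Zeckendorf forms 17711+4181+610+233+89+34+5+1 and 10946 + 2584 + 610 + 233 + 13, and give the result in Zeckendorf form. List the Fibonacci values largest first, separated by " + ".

The two numbers are 22864 and 14386, so their sum is 37250.
28657 ≤ 37250 < 46368, so take 28657; remainder 8593
6765 ≤ 8593 < 10946, so take 6765; remainder 1828
1597 ≤ 1828 < 2584, so take 1597; remainder 231
144 ≤ 231 < 233, so take 144; remainder 87
55 ≤ 87 < 89, so take 55; remainder 32
21 ≤ 32 < 34, so take 21; remainder 11
8 ≤ 11 < 13, so take 8; remainder 3
3 ≤ 3 < 5, so take 3; remainder 0

28657 + 6765 + 1597 + 144 + 55 + 21 + 8 + 3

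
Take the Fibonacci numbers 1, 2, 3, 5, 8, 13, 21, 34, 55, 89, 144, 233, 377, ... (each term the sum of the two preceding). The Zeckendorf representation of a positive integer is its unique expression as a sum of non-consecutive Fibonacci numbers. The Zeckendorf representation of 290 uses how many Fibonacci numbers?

Repeatedly subtract the largest Fibonacci number that fits:
take 233 (≤ 290); 290 − 233 = 57
take 55 (≤ 57); 57 − 55 = 2
take 2 (≤ 2); 2 − 2 = 0
290 = 233 + 55 + 2, which has 3 terms.

3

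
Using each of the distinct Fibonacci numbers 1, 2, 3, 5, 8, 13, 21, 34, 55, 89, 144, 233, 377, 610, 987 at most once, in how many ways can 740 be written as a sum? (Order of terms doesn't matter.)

7

Starting from the Zeckendorf form and repeatedly splitting a term F_k into F_{k−1} + F_{k−2} (when neither is already used) reaches every representation.
740 = 610+89+34+5+2 = 610+89+21+13+5+2 = 377+233+89+34+5+2 = … (4 more), for 7 in all.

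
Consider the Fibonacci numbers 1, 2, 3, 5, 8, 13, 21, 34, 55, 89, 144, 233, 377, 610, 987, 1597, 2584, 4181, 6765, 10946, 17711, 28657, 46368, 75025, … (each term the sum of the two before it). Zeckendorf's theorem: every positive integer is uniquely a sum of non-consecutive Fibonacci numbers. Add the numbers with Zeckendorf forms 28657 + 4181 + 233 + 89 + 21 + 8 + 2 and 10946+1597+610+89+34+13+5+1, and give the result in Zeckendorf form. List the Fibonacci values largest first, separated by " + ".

46368 + 89 + 21 + 8

The two numbers are 33191 and 13295, so their sum is 46486.
largest Fibonacci ≤ 46486 is 46368; 46486 − 46368 = 118
largest Fibonacci ≤ 118 is 89; 118 − 89 = 29
largest Fibonacci ≤ 29 is 21; 29 − 21 = 8
largest Fibonacci ≤ 8 is 8; 8 − 8 = 0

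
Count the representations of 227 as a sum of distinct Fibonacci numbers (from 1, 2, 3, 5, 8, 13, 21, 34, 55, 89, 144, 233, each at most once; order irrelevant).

227 = 144+55+21+5+2 = 144+55+13+8+5+2 = 144+34+21+13+8+5+2 = … (1 more), for 4 in all.

4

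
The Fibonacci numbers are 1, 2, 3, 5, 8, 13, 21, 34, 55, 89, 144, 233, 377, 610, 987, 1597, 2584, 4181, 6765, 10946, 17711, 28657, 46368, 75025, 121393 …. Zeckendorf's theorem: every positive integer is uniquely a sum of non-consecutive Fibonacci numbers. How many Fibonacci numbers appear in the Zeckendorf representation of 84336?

9

84336: greatest Fibonacci not exceeding it is 75025, leaving 9311
9311: greatest Fibonacci not exceeding it is 6765, leaving 2546
2546: greatest Fibonacci not exceeding it is 1597, leaving 949
949: greatest Fibonacci not exceeding it is 610, leaving 339
339: greatest Fibonacci not exceeding it is 233, leaving 106
106: greatest Fibonacci not exceeding it is 89, leaving 17
17: greatest Fibonacci not exceeding it is 13, leaving 4
4: greatest Fibonacci not exceeding it is 3, leaving 1
1: greatest Fibonacci not exceeding it is 1, leaving 0
84336 = 75025 + 6765 + 1597 + 610 + 233 + 89 + 13 + 3 + 1, which has 9 terms.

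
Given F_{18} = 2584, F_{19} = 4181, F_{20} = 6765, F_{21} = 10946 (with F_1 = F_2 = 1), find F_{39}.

By the addition formula F_{m+n} = F_m F_{n+1} + F_{m−1} F_n with m=19, n=20: F_{39} = 4181·10946 + 2584·6765 = 45765226 + 17480760 = 63245986.

63245986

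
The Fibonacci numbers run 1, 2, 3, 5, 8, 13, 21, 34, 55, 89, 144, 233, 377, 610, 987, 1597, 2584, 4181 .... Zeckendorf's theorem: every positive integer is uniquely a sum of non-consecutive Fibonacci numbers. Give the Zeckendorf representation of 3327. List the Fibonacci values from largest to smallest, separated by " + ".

2584 + 610 + 89 + 34 + 8 + 2

Repeatedly subtract the largest Fibonacci number that fits:
take 2584 (≤ 3327); 3327 − 2584 = 743
take 610 (≤ 743); 743 − 610 = 133
take 89 (≤ 133); 133 − 89 = 44
take 34 (≤ 44); 44 − 34 = 10
take 8 (≤ 10); 10 − 8 = 2
take 2 (≤ 2); 2 − 2 = 0
So 3327 = 2584 + 610 + 89 + 34 + 8 + 2, with no two terms consecutive in the sequence.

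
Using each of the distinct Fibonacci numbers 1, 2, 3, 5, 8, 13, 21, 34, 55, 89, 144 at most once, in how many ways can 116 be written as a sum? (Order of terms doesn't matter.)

8

Each representation comes from the Zeckendorf form by replacing some F_k with F_{k−1} + F_{k−2} where possible.
116 = 89+21+5+1 = 89+21+3+2+1 = 89+13+8+5+1 = 55+34+21+5+1 = 89+13+8+3+2+1 = … (3 more), for 8 in all.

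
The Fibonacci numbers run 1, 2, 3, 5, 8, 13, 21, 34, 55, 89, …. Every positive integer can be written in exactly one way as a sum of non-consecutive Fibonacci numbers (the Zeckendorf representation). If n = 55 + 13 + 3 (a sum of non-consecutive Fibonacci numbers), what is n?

55 + 13 + 3 = 71.

71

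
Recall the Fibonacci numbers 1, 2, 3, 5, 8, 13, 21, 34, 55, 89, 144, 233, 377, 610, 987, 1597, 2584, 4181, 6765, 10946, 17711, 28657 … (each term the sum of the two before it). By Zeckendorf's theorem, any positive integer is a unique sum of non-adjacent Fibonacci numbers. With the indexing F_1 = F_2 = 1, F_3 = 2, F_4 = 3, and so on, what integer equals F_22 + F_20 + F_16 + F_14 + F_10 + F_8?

F_22 + F_20 + F_16 + F_14 + F_10 + F_8 = 17711 + 6765 + 987 + 377 + 55 + 21 = 25916.

25916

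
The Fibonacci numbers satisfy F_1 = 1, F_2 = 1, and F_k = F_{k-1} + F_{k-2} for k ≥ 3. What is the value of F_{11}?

Iterating the recurrence up to F_{3} = 2 and F_{2} = 1:
F_{4} = F_{3} + F_{2} = 2 + 1 = 3
F_{5} = F_{4} + F_{3} = 3 + 2 = 5
F_{6} = F_{5} + F_{4} = 5 + 3 = 8
F_{7} = F_{6} + F_{5} = 8 + 5 = 13
F_{8} = F_{7} + F_{6} = 13 + 8 = 21
F_{9} = F_{8} + F_{7} = 21 + 13 = 34
F_{10} = F_{9} + F_{8} = 34 + 21 = 55
F_{11} = F_{10} + F_{9} = 55 + 34 = 89

89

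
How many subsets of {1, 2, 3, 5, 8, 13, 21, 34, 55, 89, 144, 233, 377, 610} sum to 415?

Starting from the Zeckendorf form and repeatedly splitting a term F_k into F_{k−1} + F_{k−2} (when neither is already used) reaches every representation.
415 = 377+34+3+1 = 377+21+13+3+1 = 233+144+34+3+1 = 377+21+8+5+3+1 = … (5 more), for 9 in all.

9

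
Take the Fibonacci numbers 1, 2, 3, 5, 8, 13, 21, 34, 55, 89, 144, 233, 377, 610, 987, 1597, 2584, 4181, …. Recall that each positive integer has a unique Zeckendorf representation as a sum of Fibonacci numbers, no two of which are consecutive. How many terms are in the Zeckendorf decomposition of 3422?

Greedily peel off the largest Fibonacci term at each step:
take 2584 (≤ 3422); 3422 − 2584 = 838
take 610 (≤ 838); 838 − 610 = 228
take 144 (≤ 228); 228 − 144 = 84
take 55 (≤ 84); 84 − 55 = 29
take 21 (≤ 29); 29 − 21 = 8
take 8 (≤ 8); 8 − 8 = 0
3422 = 2584 + 610 + 144 + 55 + 21 + 8, which has 6 terms.

6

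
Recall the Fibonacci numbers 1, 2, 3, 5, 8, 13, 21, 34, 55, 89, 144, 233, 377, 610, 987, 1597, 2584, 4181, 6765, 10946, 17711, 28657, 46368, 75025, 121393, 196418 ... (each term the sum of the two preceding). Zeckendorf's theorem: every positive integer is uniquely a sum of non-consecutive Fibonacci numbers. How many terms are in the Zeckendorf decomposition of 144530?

Greedy algorithm:
largest Fibonacci ≤ 144530 is 121393; 144530 − 121393 = 23137
largest Fibonacci ≤ 23137 is 17711; 23137 − 17711 = 5426
largest Fibonacci ≤ 5426 is 4181; 5426 − 4181 = 1245
largest Fibonacci ≤ 1245 is 987; 1245 − 987 = 258
largest Fibonacci ≤ 258 is 233; 258 − 233 = 25
largest Fibonacci ≤ 25 is 21; 25 − 21 = 4
largest Fibonacci ≤ 4 is 3; 4 − 3 = 1
largest Fibonacci ≤ 1 is 1; 1 − 1 = 0
144530 = 121393 + 17711 + 4181 + 987 + 233 + 21 + 3 + 1, which has 8 terms.

8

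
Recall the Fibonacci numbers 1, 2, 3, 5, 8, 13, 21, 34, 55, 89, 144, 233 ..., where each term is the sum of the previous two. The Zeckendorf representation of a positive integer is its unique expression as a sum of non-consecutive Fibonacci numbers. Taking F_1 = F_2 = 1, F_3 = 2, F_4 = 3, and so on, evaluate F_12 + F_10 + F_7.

212

F_12 + F_10 + F_7 = 144 + 55 + 13 = 212.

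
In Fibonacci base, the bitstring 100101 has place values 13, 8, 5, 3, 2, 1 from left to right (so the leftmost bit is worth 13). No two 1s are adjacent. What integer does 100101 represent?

17

Summing the place values of the 1 bits: 13 + 3 + 1 = 17.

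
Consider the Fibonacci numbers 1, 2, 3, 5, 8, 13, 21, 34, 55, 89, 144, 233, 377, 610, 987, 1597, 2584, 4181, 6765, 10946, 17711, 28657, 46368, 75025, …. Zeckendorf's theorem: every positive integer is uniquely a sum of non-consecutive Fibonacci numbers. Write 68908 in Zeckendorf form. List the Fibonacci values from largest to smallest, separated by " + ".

Greedily peel off the largest Fibonacci term at each step:
largest Fibonacci ≤ 68908 is 46368; 68908 − 46368 = 22540
largest Fibonacci ≤ 22540 is 17711; 22540 − 17711 = 4829
largest Fibonacci ≤ 4829 is 4181; 4829 − 4181 = 648
largest Fibonacci ≤ 648 is 610; 648 − 610 = 38
largest Fibonacci ≤ 38 is 34; 38 − 34 = 4
largest Fibonacci ≤ 4 is 3; 4 − 3 = 1
largest Fibonacci ≤ 1 is 1; 1 − 1 = 0
So 68908 = 46368 + 17711 + 4181 + 610 + 34 + 3 + 1, with no two terms consecutive in the sequence.

46368 + 17711 + 4181 + 610 + 34 + 3 + 1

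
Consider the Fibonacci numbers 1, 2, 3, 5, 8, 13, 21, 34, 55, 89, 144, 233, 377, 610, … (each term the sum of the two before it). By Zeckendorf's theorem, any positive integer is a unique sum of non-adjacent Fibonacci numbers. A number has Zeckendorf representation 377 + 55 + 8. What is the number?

377 + 55 + 8 = 440.

440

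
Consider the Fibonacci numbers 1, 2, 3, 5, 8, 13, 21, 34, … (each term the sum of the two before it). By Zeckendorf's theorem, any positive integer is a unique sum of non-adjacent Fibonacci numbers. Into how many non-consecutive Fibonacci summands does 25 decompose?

take 21 (≤ 25); 25 − 21 = 4
take 3 (≤ 4); 4 − 3 = 1
take 1 (≤ 1); 1 − 1 = 0
25 = 21 + 3 + 1, which has 3 terms.

3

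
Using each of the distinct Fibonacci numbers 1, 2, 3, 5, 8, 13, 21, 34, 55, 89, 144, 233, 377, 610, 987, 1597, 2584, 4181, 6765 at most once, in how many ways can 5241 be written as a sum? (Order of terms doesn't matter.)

5241 = 4181+987+55+13+5 = 4181+987+55+13+3+2 = 4181+987+34+21+13+5 = 4181+610+377+55+13+5 = … (38 more), for 42 in all.

42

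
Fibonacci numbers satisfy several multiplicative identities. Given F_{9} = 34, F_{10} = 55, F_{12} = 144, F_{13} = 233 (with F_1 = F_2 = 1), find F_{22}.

By the addition formula F_{m+n} = F_m F_{n+1} + F_{m−1} F_n with m=13, n=9: F_{22} = 233·55 + 144·34 = 12815 + 4896 = 17711.

17711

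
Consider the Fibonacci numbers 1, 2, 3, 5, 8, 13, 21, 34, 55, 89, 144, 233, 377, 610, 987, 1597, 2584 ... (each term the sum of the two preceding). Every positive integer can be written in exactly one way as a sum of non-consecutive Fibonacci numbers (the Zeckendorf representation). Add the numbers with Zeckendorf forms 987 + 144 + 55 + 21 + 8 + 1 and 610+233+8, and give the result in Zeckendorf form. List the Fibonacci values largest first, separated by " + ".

The two numbers are 1216 and 851, so their sum is 2067.
1597 ≤ 2067 < 2584, so take 1597; remainder 470
377 ≤ 470 < 610, so take 377; remainder 93
89 ≤ 93 < 144, so take 89; remainder 4
3 ≤ 4 < 5, so take 3; remainder 1
1 ≤ 1 < 2, so take 1; remainder 0

1597 + 377 + 89 + 3 + 1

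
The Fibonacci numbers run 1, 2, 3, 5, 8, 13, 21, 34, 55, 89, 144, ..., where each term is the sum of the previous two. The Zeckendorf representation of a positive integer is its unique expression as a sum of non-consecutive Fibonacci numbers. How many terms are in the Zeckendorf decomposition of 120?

120 − 89 = 31
31 − 21 = 10
10 − 8 = 2
2 − 2 = 0
120 = 89 + 21 + 8 + 2, which has 4 terms.

4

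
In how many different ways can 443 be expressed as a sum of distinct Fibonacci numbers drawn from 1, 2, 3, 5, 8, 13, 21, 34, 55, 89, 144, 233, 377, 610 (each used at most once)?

443 = 377+55+8+3 = 377+55+8+2+1 = 377+34+21+8+3 = 233+144+55+8+3 = 377+55+5+3+2+1 = … (13 more), for 18 in all.

18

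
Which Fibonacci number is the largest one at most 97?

89

89 ≤ 97 < 144, so the largest Fibonacci number not exceeding 97 is 89.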